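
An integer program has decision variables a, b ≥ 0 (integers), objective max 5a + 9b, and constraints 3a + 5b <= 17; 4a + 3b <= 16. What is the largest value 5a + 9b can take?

The continuous relaxation peaks at (0, 3.4) with value 30.60; rounding to a feasible lattice point costs some objective.
(a,b)=(2,2): 3·2+5·2=16≤17, 4·2+3·2=14≤16, objective 28.
(a,b)=(0,3): 3·0+5·3=15≤17, 4·0+3·3=9≤16, objective 27.
(a,b)=(3,1): 3·3+5·1=14≤17, 4·3+3·1=15≤16, objective 24.
(a,b)=(1,2): 3·1+5·2=13≤17, 4·1+3·2=10≤16, objective 23.
No feasible integer point exceeds 28.

28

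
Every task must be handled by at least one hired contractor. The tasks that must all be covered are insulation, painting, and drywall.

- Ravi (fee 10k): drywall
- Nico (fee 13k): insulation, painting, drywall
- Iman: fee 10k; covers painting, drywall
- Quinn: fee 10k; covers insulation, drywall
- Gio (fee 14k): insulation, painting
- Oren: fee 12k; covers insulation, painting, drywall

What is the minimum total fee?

This is an integer covering problem.
Oren alone covers insulation, painting, drywall — every task.
Total fee: 12.
No cover costs less than 12.

12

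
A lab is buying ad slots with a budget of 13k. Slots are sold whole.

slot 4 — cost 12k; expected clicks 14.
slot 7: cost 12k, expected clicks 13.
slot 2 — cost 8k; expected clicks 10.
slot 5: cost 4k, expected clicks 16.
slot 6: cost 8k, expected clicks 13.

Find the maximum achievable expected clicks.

Allowing fractional choices, the relaxed optimum would be about 30.2, but ad slots are indivisible.
slot 2 + slot 5: cost 8 + 4 = 12 ≤ 13, expected clicks 10 + 16 = 26.
slot 5 + slot 6: cost 4 + 8 = 12 ≤ 13, expected clicks 16 + 13 = 29.
Best is slot 5 and slot 6 with total expected clicks 29.

29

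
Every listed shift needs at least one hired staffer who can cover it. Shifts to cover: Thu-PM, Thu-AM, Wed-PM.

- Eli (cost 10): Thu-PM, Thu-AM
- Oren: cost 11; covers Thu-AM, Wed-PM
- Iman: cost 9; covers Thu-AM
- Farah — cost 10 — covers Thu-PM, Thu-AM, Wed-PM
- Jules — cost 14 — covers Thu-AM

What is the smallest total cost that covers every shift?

10

Farah alone covers Thu-PM, Thu-AM, Wed-PM — every shift.
Total cost: 10.
No cover costs less than 10.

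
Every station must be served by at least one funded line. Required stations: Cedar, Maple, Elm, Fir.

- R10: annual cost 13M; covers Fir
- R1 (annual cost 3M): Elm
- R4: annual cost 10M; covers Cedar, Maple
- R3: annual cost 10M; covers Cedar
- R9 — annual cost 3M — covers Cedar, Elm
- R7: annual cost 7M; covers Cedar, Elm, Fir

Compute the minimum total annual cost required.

The greedy cost-per-new-station heuristic would pick R9, R7, and R4 for 20, but a cheaper cover exists.
Choose R4 and R7: together they cover Cedar, Maple, Elm, Fir — every station.
Total annual cost: 10 + 7 = 17.
No cover costs less than 17.

17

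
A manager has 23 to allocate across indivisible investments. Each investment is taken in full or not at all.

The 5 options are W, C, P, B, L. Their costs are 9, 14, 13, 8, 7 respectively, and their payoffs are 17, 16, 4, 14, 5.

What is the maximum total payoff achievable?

W + B: cost 9 + 8 = 17 ≤ 23, payoff 17 + 14 = 31.
W + C: cost 9 + 14 = 23 ≤ 23, payoff 17 + 16 = 33.
Best is W and C with total payoff 33.

33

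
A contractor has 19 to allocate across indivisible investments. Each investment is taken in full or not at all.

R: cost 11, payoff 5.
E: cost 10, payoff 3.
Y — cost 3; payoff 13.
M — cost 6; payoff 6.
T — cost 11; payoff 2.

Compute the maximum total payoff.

Take E, Y, and M: cost 10 + 3 + 6 = 19 ≤ 19, payoff 3 + 13 + 6 = 22.
No other feasible combination does better.

22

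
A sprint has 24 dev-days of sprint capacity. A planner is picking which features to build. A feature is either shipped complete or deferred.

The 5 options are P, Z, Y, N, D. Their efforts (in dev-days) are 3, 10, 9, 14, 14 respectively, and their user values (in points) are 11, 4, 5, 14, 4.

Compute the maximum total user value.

Allowing fractional choices, the relaxed optimum would be about 28.9, but features are indivisible.
P + N: effort 3 + 14 = 17 ≤ 24, user value 11 + 14 = 25.
P + Z + Y: effort 3 + 10 + 9 = 22 ≤ 24, user value 11 + 4 + 5 = 20.
Best is P and N with total user value 25.

25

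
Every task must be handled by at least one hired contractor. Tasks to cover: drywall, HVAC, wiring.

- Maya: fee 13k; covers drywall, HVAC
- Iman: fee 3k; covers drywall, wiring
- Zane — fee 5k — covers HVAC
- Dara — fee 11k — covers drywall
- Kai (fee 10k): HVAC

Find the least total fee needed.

8

This is a weighted set-cover instance.
Choose Iman and Zane: together they cover drywall, HVAC, wiring — every task.
Total fee: 3 + 5 = 8.
No cover costs less than 8.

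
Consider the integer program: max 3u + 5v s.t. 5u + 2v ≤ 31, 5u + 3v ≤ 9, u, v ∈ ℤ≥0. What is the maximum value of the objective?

15

(u,v)=(0,3): 5·0+2·3=6≤31, 5·0+3·3=9≤9, objective 15.
(u,v)=(0,2): 5·0+2·2=4≤31, 5·0+3·2=6≤9, objective 10.
The best lattice point is (0,3), giving 15.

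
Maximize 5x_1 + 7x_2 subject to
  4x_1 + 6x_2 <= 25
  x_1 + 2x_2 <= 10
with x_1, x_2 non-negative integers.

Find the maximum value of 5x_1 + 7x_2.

The continuous relaxation peaks at (6.25, 0) with value 31.25; rounding to a feasible lattice point costs some objective.
(x_1,x_2)=(6,0): 4·6+6·0=24≤25, 1·6+2·0=6≤10, objective 30.
(x_1,x_2)=(5,0): 4·5+6·0=20≤25, 1·5+2·0=5≤10, objective 25.
Maximum is 30 at (x_1,x_2)=(6,0).

30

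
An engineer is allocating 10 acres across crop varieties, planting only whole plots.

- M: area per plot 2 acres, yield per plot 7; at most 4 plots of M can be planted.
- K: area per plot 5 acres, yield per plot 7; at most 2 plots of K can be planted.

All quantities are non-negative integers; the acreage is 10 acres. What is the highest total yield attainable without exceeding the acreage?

28

4×M: area 8 ≤ 10, yield 4·7 = 28.
2×M and 1×K: area 9 ≤ 10, yield 2·7 + 1·7 = 21.
Best is 28.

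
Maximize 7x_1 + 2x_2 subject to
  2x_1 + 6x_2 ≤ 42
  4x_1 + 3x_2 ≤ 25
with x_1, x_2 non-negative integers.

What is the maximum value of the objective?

(x_1,x_2)=(6,0) is feasible, giving 42.
(x_1,x_2)=(5,1) is feasible, giving 37.
(x_1,x_2)=(5,0) is feasible, giving 35.
Maximum is 42 at (x_1,x_2)=(6,0).

42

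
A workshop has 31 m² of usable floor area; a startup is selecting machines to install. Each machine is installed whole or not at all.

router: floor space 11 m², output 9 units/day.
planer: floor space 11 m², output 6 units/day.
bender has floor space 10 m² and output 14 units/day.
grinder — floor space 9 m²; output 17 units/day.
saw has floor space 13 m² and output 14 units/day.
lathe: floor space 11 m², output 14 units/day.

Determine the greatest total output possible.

45

Take bender, grinder, and lathe: floor space 10 + 9 + 11 = 30 ≤ 31, output 14 + 17 + 14 = 45.
No other feasible combination does better.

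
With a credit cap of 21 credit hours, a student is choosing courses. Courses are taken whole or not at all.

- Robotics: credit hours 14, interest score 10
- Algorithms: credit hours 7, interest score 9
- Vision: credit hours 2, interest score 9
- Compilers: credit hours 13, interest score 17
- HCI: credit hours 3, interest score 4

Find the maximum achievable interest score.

This is an integer program with binary decision variables.
Allowing fractional choices, the relaxed optimum would be about 33.9, but courses are indivisible.
Vision + Compilers + HCI: credit hours 2 + 13 + 3 = 18 ≤ 21, interest score 9 + 17 + 4 = 30.
Algorithms + Compilers: credit hours 7 + 13 = 20 ≤ 21, interest score 9 + 17 = 26.
Vision + Compilers: credit hours 2 + 13 = 15 ≤ 21, interest score 9 + 17 = 26.
Best is Vision, Compilers, and HCI with total interest score 30.

30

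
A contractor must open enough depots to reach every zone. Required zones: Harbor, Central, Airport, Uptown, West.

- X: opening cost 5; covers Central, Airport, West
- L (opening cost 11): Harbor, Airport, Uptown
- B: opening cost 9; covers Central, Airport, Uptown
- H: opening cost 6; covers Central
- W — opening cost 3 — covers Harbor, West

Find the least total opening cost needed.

12

The greedy cost-per-new-zone heuristic would pick W, X, and B for 17, but a cheaper cover exists.
Choose B and W: together they cover Harbor, Central, Airport, Uptown, West — every zone.
Total opening cost: 9 + 3 = 12.
No cover costs less than 12.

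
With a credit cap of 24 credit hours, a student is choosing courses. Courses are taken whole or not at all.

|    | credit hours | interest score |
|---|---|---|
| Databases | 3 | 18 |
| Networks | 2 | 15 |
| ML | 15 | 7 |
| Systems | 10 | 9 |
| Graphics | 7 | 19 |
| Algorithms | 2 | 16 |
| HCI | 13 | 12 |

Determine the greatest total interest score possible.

77

Allowing fractional choices, the relaxed optimum would be about 77.2, but courses are indivisible.
Databases + Networks + Graphics + Algorithms: credit hours 3 + 2 + 7 + 2 = 14 ≤ 24, interest score 18 + 15 + 19 + 16 = 68.
Databases + Networks + Systems + Graphics + Algorithms: credit hours 3 + 2 + 10 + 7 + 2 = 24 ≤ 24, interest score 18 + 15 + 9 + 19 + 16 = 77.
Best is Databases, Networks, Systems, Graphics, and Algorithms with total interest score 77.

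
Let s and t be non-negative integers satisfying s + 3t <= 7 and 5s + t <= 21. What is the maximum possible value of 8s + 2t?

34

(s,t)=(4,1): 1·4+3·1=7≤7, 5·4+1·1=21≤21, objective 34.
(s,t)=(4,0): 1·4+3·0=4≤7, 5·4+1·0=20≤21, objective 32.
(s,t)=(3,1): 1·3+3·1=6≤7, 5·3+1·1=16≤21, objective 26.
The best lattice point is (4,1), giving 34.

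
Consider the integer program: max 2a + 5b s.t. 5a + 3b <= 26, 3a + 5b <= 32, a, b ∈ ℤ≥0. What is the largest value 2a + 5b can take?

(a,b)=(0,6): 5·0+3·6=18≤26, 3·0+5·6=30≤32, objective 30.
(a,b)=(1,5): 5·1+3·5=20≤26, 3·1+5·5=28≤32, objective 27.
(a,b)=(0,5): 5·0+3·5=15≤26, 3·0+5·5=25≤32, objective 25.
Maximum is 30 at (a,b)=(0,6).

30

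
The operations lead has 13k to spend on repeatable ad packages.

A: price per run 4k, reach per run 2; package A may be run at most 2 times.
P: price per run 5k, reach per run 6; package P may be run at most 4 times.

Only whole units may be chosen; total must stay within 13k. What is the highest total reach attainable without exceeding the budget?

This is a bounded integer knapsack.
2×P: price 10 ≤ 13, reach 2·6 = 12.
2×A and 1×P: price 13 ≤ 13, reach 2·2 + 1·6 = 10.
Best is 12.

12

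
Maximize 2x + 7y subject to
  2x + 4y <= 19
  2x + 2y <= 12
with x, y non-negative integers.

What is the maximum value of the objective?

(x,y)=(1,4): 2·1+4·4=18≤19, 2·1+2·4=10≤12, objective 30.
(x,y)=(0,4): 2·0+4·4=16≤19, 2·0+2·4=8≤12, objective 28.
(x,y)=(2,3): 2·2+4·3=16≤19, 2·2+2·3=10≤12, objective 25.
(x,y)=(1,3): 2·1+4·3=14≤19, 2·1+2·3=8≤12, objective 23.
The best lattice point is (1,4), giving 30.

30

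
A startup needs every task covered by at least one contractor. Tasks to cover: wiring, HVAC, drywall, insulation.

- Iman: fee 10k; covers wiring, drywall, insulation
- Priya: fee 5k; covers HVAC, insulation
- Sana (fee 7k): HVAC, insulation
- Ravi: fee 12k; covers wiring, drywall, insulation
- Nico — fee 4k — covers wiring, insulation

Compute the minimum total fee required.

The greedy cost-per-new-task heuristic would pick Nico, Priya, and Iman for 19, but a cheaper cover exists.
Choose Iman and Priya: together they cover wiring, HVAC, drywall, insulation — every task.
Total fee: 10 + 5 = 15.
No cover costs less than 15.

15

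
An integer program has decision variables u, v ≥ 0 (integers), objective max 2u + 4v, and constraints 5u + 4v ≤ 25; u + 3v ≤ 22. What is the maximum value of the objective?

24

Relaxing integrality, the LP optimum is 25.00 at (u,v) = (0, 6.25), which is not an integer point.
(u,v)=(0,6): 5·0+4·6=24≤25, 1·0+3·6=18≤22, objective 24.
(u,v)=(1,5): 5·1+4·5=25≤25, 1·1+3·5=16≤22, objective 22.
(u,v)=(0,5): 5·0+4·5=20≤25, 1·0+3·5=15≤22, objective 20.
Maximum is 24 at (u,v)=(0,6).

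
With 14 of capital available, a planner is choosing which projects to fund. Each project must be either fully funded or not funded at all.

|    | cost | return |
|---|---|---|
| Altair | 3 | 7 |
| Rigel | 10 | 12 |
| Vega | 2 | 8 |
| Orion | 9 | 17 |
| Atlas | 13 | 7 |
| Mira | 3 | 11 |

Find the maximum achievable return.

36

Allowing fractional choices, the relaxed optimum would be about 37.3, but projects are indivisible.
Altair + Vega + Orion: cost 3 + 2 + 9 = 14 ≤ 14, return 7 + 8 + 17 = 32.
Vega + Orion + Mira: cost 2 + 9 + 3 = 14 ≤ 14, return 8 + 17 + 11 = 36.
Best is Vega, Orion, and Mira with total return 36.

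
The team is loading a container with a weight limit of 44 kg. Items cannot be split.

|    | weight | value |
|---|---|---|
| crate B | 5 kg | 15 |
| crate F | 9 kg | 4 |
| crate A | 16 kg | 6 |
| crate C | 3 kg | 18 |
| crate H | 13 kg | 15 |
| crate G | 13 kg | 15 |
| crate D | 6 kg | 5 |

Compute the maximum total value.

68

crate B + crate F + crate C + crate H + crate G: weight 5 + 9 + 3 + 13 + 13 = 43 ≤ 44, value 15 + 4 + 18 + 15 + 15 = 67.
crate B + crate C + crate H + crate G: weight 5 + 3 + 13 + 13 = 34 ≤ 44, value 15 + 18 + 15 + 15 = 63.
crate B + crate C + crate H + crate G + crate D: weight 5 + 3 + 13 + 13 + 6 = 40 ≤ 44, value 15 + 18 + 15 + 15 + 5 = 68.
Best is crate B, crate C, crate H, crate G, and crate D with total value 68.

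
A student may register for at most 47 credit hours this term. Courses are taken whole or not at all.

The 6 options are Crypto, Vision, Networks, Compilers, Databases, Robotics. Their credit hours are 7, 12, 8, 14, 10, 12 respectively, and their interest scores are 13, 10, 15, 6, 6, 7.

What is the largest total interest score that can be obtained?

45

Take Crypto, Vision, Networks, and Robotics: credit hours 7 + 12 + 8 + 12 = 39 ≤ 47, interest score 13 + 10 + 15 + 7 = 45.
No other feasible combination does better.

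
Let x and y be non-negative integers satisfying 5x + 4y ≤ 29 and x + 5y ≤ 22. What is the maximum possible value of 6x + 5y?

The continuous relaxation peaks at (2.71, 3.86) with value 35.57; rounding to a feasible lattice point costs some objective.
(x,y)=(5,1) is feasible, giving 35.
(x,y)=(4,2) is feasible, giving 34.
The best lattice point is (5,1), giving 35.

35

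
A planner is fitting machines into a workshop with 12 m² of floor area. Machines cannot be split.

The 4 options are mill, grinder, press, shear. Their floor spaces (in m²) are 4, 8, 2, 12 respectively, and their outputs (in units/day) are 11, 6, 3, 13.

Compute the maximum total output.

17

Allowing fractional choices, the relaxed optimum would be about 20.5, but machines are indivisible.
mill + press: floor space 4 + 2 = 6 ≤ 12, output 11 + 3 = 14.
shear: floor space 12 ≤ 12, output 13.
mill + grinder: floor space 4 + 8 = 12 ≤ 12, output 11 + 6 = 17.
Best is mill and grinder with total output 17.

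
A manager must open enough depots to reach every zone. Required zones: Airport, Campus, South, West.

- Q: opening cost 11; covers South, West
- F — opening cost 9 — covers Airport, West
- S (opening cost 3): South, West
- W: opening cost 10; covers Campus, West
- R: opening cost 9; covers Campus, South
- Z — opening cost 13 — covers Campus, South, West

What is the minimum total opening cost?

18

This is an integer covering problem.
The greedy cost-per-new-zone heuristic would pick S, F, and R for 21, but a cheaper cover exists.
Choose F and R: together they cover Airport, Campus, South, West — every zone.
Total opening cost: 9 + 9 = 18.
No cover costs less than 18.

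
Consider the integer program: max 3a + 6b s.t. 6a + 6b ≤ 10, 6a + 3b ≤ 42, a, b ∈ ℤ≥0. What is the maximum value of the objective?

6

(a,b)=(0,1) is feasible, giving 6.
(a,b)=(1,0) is feasible, giving 3.
(a,b)=(0,0) is feasible, giving 0.
Maximum is 6 at (a,b)=(0,1).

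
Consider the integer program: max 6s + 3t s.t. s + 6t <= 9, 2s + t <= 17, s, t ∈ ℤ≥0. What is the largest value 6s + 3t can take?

The continuous relaxation peaks at (8.5, 0) with value 51.00; rounding to a feasible lattice point costs some objective.
(s,t)=(8,0): 1·8+6·0=8≤9, 2·8+1·0=16≤17, objective 48.
(s,t)=(7,0): 1·7+6·0=7≤9, 2·7+1·0=14≤17, objective 42.
No feasible integer point exceeds 48.

48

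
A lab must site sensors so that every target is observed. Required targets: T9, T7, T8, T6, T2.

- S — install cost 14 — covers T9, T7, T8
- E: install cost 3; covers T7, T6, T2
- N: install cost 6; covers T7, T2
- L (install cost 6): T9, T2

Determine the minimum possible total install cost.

17

Choose S and E: together they cover T9, T7, T8, T6, T2 — every target.
Total install cost: 14 + 3 = 17.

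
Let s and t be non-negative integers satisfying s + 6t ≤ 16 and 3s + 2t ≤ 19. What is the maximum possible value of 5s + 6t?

The continuous relaxation peaks at (5.12, 1.81) with value 36.50; rounding to a feasible lattice point costs some objective.
(s,t)=(4,2): 1·4+6·2=16≤16, 3·4+2·2=16≤19, objective 32.
(s,t)=(5,1): 1·5+6·1=11≤16, 3·5+2·1=17≤19, objective 31.
(s,t)=(6,0): 1·6+6·0=6≤16, 3·6+2·0=18≤19, objective 30.
The best lattice point is (4,2), giving 32.

32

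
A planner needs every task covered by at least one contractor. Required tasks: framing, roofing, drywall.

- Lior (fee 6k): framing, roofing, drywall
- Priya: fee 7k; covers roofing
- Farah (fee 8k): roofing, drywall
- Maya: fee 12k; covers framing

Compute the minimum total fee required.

This is a weighted set-cover instance.
Lior alone covers framing, roofing, drywall — every task.
Total fee: 6.

6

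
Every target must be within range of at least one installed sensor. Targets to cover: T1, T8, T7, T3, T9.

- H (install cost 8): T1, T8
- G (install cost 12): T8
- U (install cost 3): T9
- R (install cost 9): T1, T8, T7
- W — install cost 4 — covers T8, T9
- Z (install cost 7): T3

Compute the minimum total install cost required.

The greedy cost-per-new-target heuristic would pick W, R, and Z for 20, but a cheaper cover exists.
Choose U, R, and Z: together they cover T1, T8, T7, T3, T9 — every target.
Total install cost: 3 + 9 + 7 = 19.
No cover costs less than 19.

19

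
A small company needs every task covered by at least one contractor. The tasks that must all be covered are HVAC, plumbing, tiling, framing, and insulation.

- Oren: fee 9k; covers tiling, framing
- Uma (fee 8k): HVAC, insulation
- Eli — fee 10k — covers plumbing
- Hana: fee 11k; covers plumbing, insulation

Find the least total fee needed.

27

Choose Oren, Uma, and Eli: together they cover HVAC, plumbing, tiling, framing, insulation — every task.
Total fee: 9 + 8 + 10 = 27.
No cover costs less than 27.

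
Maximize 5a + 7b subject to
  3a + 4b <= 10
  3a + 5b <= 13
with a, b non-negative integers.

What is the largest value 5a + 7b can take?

(a,b)=(2,1) is feasible, giving 17.
(a,b)=(3,0) is feasible, giving 15.
No feasible integer point exceeds 17.

17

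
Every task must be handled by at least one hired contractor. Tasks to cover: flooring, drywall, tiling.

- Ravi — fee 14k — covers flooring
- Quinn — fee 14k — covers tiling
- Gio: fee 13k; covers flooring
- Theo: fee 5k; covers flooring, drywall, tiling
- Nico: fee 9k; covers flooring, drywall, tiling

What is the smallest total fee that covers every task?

5

Theo alone covers flooring, drywall, tiling — every task.
Total fee: 5.
No cover costs less than 5.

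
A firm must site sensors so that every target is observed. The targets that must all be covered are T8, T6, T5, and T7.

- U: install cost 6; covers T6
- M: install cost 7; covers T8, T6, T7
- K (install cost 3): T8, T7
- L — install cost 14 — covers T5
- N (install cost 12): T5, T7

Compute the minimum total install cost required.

19

This is a weighted set-cover instance.
The greedy cost-per-new-target heuristic would pick K, U, and N for 21, but a cheaper cover exists.
Choose M and N: together they cover T8, T6, T5, T7 — every target.
Total install cost: 7 + 12 = 19.
No cover costs less than 19.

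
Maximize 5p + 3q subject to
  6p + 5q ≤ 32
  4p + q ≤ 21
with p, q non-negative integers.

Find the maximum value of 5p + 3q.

25

The continuous relaxation peaks at (5.21, 0.143) with value 26.50; rounding to a feasible lattice point costs some objective.
(p,q)=(5,0): 6·5+5·0=30≤32, 4·5+1·0=20≤21, objective 25.
(p,q)=(4,1): 6·4+5·1=29≤32, 4·4+1·1=17≤21, objective 23.
(p,q)=(4,0): 6·4+5·0=24≤32, 4·4+1·0=16≤21, objective 20.
Maximum is 25 at (p,q)=(5,0).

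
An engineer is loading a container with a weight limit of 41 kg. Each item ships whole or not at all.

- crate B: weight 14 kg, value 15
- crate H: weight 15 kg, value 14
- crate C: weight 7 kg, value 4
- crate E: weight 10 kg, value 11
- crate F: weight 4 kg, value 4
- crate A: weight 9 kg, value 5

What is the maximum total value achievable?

crate B + crate E + crate F + crate A: weight 14 + 10 + 4 + 9 = 37 ≤ 41, value 15 + 11 + 4 + 5 = 35.
crate B + crate H + crate C + crate F: weight 14 + 15 + 7 + 4 = 40 ≤ 41, value 15 + 14 + 4 + 4 = 37.
crate B + crate H + crate E: weight 14 + 15 + 10 = 39 ≤ 41, value 15 + 14 + 11 = 40.
Best is crate B, crate H, and crate E with total value 40.

40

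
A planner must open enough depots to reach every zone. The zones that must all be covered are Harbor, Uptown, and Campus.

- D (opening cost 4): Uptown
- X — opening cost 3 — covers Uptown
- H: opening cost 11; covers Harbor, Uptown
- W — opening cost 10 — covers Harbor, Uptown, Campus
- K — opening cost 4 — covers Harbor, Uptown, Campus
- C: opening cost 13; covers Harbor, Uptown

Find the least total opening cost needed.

K alone covers Harbor, Uptown, Campus — every zone.
Total opening cost: 4.

4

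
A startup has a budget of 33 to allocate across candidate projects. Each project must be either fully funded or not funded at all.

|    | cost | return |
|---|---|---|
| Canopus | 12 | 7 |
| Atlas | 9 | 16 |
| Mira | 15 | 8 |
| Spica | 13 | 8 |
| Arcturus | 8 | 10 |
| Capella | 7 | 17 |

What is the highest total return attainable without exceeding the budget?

Allowing fractional choices, the relaxed optimum would be about 48.5, but projects are indivisible.
Atlas + Spica + Capella: cost 9 + 13 + 7 = 29 ≤ 33, return 16 + 8 + 17 = 41.
Atlas + Mira + Capella: cost 9 + 15 + 7 = 31 ≤ 33, return 16 + 8 + 17 = 41.
Atlas + Arcturus + Capella: cost 9 + 8 + 7 = 24 ≤ 33, return 16 + 10 + 17 = 43.
Best is Atlas, Arcturus, and Capella with total return 43.

43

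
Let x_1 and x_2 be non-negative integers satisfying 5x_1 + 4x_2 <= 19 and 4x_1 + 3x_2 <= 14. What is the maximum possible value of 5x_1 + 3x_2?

16

Relaxing integrality, the LP optimum is 17.50 at (x_1,x_2) = (3.5, 0), which is not an integer point.
(x_1,x_2)=(2,2): 5·2+4·2=18≤19, 4·2+3·2=14≤14, objective 16.
(x_1,x_2)=(3,0): 5·3+4·0=15≤19, 4·3+3·0=12≤14, objective 15.
No feasible integer point exceeds 16.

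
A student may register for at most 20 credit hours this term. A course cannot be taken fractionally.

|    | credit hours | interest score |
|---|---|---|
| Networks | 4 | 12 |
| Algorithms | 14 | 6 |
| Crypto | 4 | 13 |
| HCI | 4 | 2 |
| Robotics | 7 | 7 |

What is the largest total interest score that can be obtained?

34

Take Networks, Crypto, HCI, and Robotics: credit hours 4 + 4 + 4 + 7 = 19 ≤ 20, interest score 12 + 13 + 2 + 7 = 34.
No other feasible combination does better.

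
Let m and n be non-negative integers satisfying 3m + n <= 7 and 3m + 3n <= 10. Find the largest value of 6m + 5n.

Relaxing integrality, the LP optimum is 18.50 at (m,n) = (1.83, 1.5), which is not an integer point.
(m,n)=(2,1): 3·2+1·1=7≤7, 3·2+3·1=9≤10, objective 17.
(m,n)=(1,2): 3·1+1·2=5≤7, 3·1+3·2=9≤10, objective 16.
(m,n)=(2,0): 3·2+1·0=6≤7, 3·2+3·0=6≤10, objective 12.
No feasible integer point exceeds 17.

17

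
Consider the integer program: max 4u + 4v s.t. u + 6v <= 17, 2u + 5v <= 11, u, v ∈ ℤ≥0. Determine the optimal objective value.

20

Relaxing integrality, the LP optimum is 22.00 at (u,v) = (5.5, 0), which is not an integer point.
(u,v)=(5,0): 1·5+6·0=5≤17, 2·5+5·0=10≤11, objective 20.
(u,v)=(4,0): 1·4+6·0=4≤17, 2·4+5·0=8≤11, objective 16.
No feasible integer point exceeds 20.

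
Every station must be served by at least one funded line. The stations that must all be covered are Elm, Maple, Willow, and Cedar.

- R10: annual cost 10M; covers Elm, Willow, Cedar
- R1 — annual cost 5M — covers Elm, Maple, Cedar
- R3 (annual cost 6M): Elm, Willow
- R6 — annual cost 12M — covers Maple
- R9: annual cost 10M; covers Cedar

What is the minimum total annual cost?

Choose R1 and R3: together they cover Elm, Maple, Willow, Cedar — every station.
Total annual cost: 5 + 6 = 11.
No cover costs less than 11.

11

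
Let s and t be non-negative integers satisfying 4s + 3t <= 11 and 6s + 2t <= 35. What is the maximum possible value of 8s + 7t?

The continuous relaxation peaks at (0, 3.67) with value 25.67; rounding to a feasible lattice point costs some objective.
(s,t)=(2,1): 4·2+3·1=11≤11, 6·2+2·1=14≤35, objective 23.
(s,t)=(1,2): 4·1+3·2=10≤11, 6·1+2·2=10≤35, objective 22.
(s,t)=(0,3): 4·0+3·3=9≤11, 6·0+2·3=6≤35, objective 21.
No feasible integer point exceeds 23.

23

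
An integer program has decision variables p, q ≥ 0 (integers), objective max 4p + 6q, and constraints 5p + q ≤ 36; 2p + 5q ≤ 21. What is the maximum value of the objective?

34

Relaxing integrality, the LP optimum is 36.26 at (p,q) = (6.91, 1.43), which is not an integer point.
(p,q)=(7,1): 5·7+1·1=36≤36, 2·7+5·1=19≤21, objective 34.
(p,q)=(5,2): 5·5+1·2=27≤36, 2·5+5·2=20≤21, objective 32.
(p,q)=(6,1): 5·6+1·1=31≤36, 2·6+5·1=17≤21, objective 30.
The best lattice point is (7,1), giving 34.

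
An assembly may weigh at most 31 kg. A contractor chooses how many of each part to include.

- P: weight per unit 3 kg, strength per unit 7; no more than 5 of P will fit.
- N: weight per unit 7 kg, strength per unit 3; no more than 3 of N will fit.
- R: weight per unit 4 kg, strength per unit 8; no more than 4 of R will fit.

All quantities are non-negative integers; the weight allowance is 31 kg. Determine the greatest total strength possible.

P has the best ratio (7/3); taking only P gives at most 5×7 = 35 (stopped by the supply cap of 5).
Mixing does better — 5×P and 4×R: weight 31 ≤ 31, strength 5·7 + 4·8 = 67.

67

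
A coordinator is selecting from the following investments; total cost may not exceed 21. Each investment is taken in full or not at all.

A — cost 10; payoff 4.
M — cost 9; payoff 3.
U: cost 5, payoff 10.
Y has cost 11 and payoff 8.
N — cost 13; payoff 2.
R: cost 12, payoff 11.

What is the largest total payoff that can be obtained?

21

U + R: cost 5 + 12 = 17 ≤ 21, payoff 10 + 11 = 21.
U + Y: cost 5 + 11 = 16 ≤ 21, payoff 10 + 8 = 18.
A + U: cost 10 + 5 = 15 ≤ 21, payoff 4 + 10 = 14.
Best is U and R with total payoff 21.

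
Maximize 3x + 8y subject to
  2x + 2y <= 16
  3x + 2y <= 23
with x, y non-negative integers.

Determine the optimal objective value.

(x,y)=(0,8): 2·0+2·8=16≤16, 3·0+2·8=16≤23, objective 64.
(x,y)=(1,7): 2·1+2·7=16≤16, 3·1+2·7=17≤23, objective 59.
(x,y)=(0,7): 2·0+2·7=14≤16, 3·0+2·7=14≤23, objective 56.
The best lattice point is (0,8), giving 64.

64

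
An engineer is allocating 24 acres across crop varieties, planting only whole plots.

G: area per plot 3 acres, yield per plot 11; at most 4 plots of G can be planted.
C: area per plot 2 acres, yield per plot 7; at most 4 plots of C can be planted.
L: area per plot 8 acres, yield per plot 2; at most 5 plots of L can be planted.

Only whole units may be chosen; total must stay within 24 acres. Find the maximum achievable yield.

This is a bounded integer knapsack.
4×G and 3×C: area 18 ≤ 24, yield 4·11 + 3·7 = 65.
4×G and 4×C: area 20 ≤ 24, yield 4·11 + 4·7 = 72.
Best is 72.

72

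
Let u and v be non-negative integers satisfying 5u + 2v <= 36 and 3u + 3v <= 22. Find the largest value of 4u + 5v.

35

(u,v)=(0,7) is feasible, giving 35.
(u,v)=(1,6) is feasible, giving 34.
(u,v)=(0,6) is feasible, giving 30.
Maximum is 35 at (u,v)=(0,7).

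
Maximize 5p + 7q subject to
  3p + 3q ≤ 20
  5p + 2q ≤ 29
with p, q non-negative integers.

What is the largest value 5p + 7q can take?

The continuous relaxation peaks at (0, 6.67) with value 46.67; rounding to a feasible lattice point costs some objective.
(p,q)=(0,6) is feasible, giving 42.
(p,q)=(1,5) is feasible, giving 40.
The best lattice point is (0,6), giving 42.

42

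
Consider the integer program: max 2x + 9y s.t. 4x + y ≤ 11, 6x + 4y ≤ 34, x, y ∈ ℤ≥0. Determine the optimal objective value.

(x,y)=(0,8) is feasible, giving 72.
(x,y)=(1,7) is feasible, giving 65.
(x,y)=(0,7) is feasible, giving 63.
The best lattice point is (0,8), giving 72.

72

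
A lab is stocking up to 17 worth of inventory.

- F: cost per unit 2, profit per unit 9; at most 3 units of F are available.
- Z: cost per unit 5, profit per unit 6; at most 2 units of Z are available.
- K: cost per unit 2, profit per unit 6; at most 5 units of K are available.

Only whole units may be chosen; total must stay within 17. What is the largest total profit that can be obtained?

F has the best ratio (9/2); taking only F gives at most 3×9 = 27 (stopped by the supply cap of 3).
Mixing does better — 3×F and 5×K: cost 16 ≤ 17, profit 3·9 + 5·6 = 57.

57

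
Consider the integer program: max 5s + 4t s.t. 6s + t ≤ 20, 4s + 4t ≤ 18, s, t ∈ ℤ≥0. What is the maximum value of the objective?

(s,t)=(3,1): 6·3+1·1=19≤20, 4·3+4·1=16≤18, objective 19.
(s,t)=(2,2): 6·2+1·2=14≤20, 4·2+4·2=16≤18, objective 18.
(s,t)=(3,0): 6·3+1·0=18≤20, 4·3+4·0=12≤18, objective 15.
The best lattice point is (3,1), giving 19.

19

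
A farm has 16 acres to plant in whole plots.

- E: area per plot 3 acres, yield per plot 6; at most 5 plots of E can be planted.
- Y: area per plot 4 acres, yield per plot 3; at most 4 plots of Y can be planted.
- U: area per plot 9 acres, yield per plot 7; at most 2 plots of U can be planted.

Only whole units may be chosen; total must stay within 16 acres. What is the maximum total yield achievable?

This is a bounded integer knapsack.
Take 5×E: area 15 ≤ 16, yield 5·6 = 30.
E has the best ratio (6/3) and is taken to its limit of 5; remaining capacity is filled optimally with the others.

30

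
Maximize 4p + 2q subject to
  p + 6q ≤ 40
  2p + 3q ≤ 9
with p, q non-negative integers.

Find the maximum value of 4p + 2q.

16

(p,q)=(4,0): 1·4+6·0=4≤40, 2·4+3·0=8≤9, objective 16.
(p,q)=(3,1): 1·3+6·1=9≤40, 2·3+3·1=9≤9, objective 14.
(p,q)=(3,0): 1·3+6·0=3≤40, 2·3+3·0=6≤9, objective 12.
No feasible integer point exceeds 16.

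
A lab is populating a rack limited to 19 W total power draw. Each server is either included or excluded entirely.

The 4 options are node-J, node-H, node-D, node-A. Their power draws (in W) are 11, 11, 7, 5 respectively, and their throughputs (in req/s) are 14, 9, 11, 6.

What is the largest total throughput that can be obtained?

25

node-J + node-D: power draw 11 + 7 = 18 ≤ 19, throughput 14 + 11 = 25.
node-H + node-D: power draw 11 + 7 = 18 ≤ 19, throughput 9 + 11 = 20.
node-J + node-A: power draw 11 + 5 = 16 ≤ 19, throughput 14 + 6 = 20.
Best is node-J and node-D with total throughput 25.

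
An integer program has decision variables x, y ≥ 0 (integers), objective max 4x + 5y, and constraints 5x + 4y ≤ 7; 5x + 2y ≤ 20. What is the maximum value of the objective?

(x,y)=(0,1): 5·0+4·1=4≤7, 5·0+2·1=2≤20, objective 5.
(x,y)=(1,0): 5·1+4·0=5≤7, 5·1+2·0=5≤20, objective 4.
(x,y)=(0,0): 5·0+4·0=0≤7, 5·0+2·0=0≤20, objective 0.
No feasible integer point exceeds 5.

5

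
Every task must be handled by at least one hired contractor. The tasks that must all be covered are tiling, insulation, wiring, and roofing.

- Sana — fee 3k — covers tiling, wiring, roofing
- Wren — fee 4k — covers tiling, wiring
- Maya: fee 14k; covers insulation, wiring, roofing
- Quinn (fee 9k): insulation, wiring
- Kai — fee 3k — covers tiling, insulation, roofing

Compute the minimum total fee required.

Choose Sana and Kai: together they cover tiling, insulation, wiring, roofing — every task.
Total fee: 3 + 3 = 6.
No cover costs less than 6.

6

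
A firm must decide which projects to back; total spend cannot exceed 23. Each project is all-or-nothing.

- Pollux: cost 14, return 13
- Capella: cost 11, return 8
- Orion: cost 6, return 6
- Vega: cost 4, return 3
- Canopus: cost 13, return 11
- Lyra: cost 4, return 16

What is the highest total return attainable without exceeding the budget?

Allowing fractional choices, the relaxed optimum would be about 34.1, but projects are indivisible.
Orion + Canopus + Lyra: cost 6 + 13 + 4 = 23 ≤ 23, return 6 + 11 + 16 = 33.
Pollux + Vega + Lyra: cost 14 + 4 + 4 = 22 ≤ 23, return 13 + 3 + 16 = 32.
Best is Orion, Canopus, and Lyra with total return 33.

33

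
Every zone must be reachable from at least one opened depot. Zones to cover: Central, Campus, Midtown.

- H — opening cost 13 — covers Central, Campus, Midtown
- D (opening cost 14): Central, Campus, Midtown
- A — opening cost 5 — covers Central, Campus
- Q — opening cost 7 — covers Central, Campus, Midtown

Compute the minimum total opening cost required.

Q alone covers Central, Campus, Midtown — every zone.
Total opening cost: 7.
No cover costs less than 7.

7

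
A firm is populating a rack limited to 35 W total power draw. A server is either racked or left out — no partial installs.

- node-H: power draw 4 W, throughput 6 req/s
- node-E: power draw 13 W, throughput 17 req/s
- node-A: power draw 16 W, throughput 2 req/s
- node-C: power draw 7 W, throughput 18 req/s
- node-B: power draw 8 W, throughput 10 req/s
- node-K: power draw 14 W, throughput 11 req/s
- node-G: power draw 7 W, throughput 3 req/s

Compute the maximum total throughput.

This is an integer program with binary decision variables.
Allowing fractional choices, the relaxed optimum would be about 53.4, but servers are indivisible.
node-E + node-C + node-K: power draw 13 + 7 + 14 = 34 ≤ 35, throughput 17 + 18 + 11 = 46.
node-E + node-C + node-B + node-G: power draw 13 + 7 + 8 + 7 = 35 ≤ 35, throughput 17 + 18 + 10 + 3 = 48.
node-H + node-E + node-C + node-B: power draw 4 + 13 + 7 + 8 = 32 ≤ 35, throughput 6 + 17 + 18 + 10 = 51.
Best is node-H, node-E, node-C, and node-B with total throughput 51.

51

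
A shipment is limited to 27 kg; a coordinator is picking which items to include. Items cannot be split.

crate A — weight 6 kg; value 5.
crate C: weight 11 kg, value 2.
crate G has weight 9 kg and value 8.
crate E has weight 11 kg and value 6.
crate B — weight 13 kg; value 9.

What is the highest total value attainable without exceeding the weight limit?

This is a 0-1 knapsack instance.
Take crate A, crate G, and crate E: weight 6 + 9 + 11 = 26 ≤ 27, value 5 + 8 + 6 = 19.
No other feasible combination does better.

19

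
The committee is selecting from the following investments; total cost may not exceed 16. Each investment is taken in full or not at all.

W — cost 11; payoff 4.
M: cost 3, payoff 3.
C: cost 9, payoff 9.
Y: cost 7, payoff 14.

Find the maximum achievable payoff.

Take C and Y: cost 9 + 7 = 16 ≤ 16, payoff 9 + 14 = 23.
No other feasible combination does better.

23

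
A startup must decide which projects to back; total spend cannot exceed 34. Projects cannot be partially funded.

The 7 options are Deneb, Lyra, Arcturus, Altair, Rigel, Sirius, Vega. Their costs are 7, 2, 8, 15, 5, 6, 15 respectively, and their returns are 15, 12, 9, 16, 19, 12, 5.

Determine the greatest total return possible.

Allowing fractional choices, the relaxed optimum would be about 73.4, but projects are indivisible.
Deneb + Lyra + Arcturus + Rigel + Sirius: cost 7 + 2 + 8 + 5 + 6 = 28 ≤ 34, return 15 + 12 + 9 + 19 + 12 = 67.
Deneb + Lyra + Altair + Rigel: cost 7 + 2 + 15 + 5 = 29 ≤ 34, return 15 + 12 + 16 + 19 = 62.
Deneb + Altair + Rigel + Sirius: cost 7 + 15 + 5 + 6 = 33 ≤ 34, return 15 + 16 + 19 + 12 = 62.
Best is Deneb, Lyra, Arcturus, Rigel, and Sirius with total return 67.

67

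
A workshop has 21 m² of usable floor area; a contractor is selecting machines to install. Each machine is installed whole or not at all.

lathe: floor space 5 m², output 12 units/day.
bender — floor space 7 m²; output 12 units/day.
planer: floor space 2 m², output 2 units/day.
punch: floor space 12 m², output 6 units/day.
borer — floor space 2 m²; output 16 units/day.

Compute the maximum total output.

lathe + planer + punch + borer: floor space 5 + 2 + 12 + 2 = 21 ≤ 21, output 12 + 2 + 6 + 16 = 36.
lathe + bender + borer: floor space 5 + 7 + 2 = 14 ≤ 21, output 12 + 12 + 16 = 40.
lathe + bender + planer + borer: floor space 5 + 7 + 2 + 2 = 16 ≤ 21, output 12 + 12 + 2 + 16 = 42.
Best is lathe, bender, planer, and borer with total output 42.

42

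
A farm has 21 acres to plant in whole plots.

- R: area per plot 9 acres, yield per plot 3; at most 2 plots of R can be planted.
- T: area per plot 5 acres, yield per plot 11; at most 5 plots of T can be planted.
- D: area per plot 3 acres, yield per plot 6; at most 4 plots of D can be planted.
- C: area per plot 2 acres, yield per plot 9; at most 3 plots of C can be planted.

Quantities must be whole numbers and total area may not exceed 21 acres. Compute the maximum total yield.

Take 3×T and 3×C: area 21 ≤ 21, yield 3·11 + 3·9 = 60.
C has the best ratio (9/2) and is taken to its limit of 3; remaining capacity is filled optimally with the others.

60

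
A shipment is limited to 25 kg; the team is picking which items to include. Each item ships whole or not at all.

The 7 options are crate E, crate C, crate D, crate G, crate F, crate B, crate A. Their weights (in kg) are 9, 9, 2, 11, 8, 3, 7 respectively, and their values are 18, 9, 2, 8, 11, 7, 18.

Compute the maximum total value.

crate E + crate C + crate A: weight 9 + 9 + 7 = 25 ≤ 25, value 18 + 9 + 18 = 45.
crate E + crate F + crate A: weight 9 + 8 + 7 = 24 ≤ 25, value 18 + 11 + 18 = 47.
crate E + crate D + crate B + crate A: weight 9 + 2 + 3 + 7 = 21 ≤ 25, value 18 + 2 + 7 + 18 = 45.
Best is crate E, crate F, and crate A with total value 47.

47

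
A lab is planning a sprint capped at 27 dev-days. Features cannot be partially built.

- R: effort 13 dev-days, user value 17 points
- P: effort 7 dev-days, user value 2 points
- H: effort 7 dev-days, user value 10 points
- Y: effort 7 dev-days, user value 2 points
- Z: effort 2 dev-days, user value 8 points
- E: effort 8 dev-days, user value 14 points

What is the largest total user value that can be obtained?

Treat it as a binary knapsack problem.
Allowing fractional choices, the relaxed optimum would be about 45.1, but features are indivisible.
R + Z + E: effort 13 + 2 + 8 = 23 ≤ 27, user value 17 + 8 + 14 = 39.
R + H + Z: effort 13 + 7 + 2 = 22 ≤ 27, user value 17 + 10 + 8 = 35.
P + H + Z + E: effort 7 + 7 + 2 + 8 = 24 ≤ 27, user value 2 + 10 + 8 + 14 = 34.
Best is R, Z, and E with total user value 39.

39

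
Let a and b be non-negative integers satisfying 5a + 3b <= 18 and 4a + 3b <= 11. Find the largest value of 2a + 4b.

12

Relaxing integrality, the LP optimum is 14.67 at (a,b) = (0, 3.67), which is not an integer point.
(a,b)=(0,3): 5·0+3·3=9≤18, 4·0+3·3=9≤11, objective 12.
(a,b)=(1,2): 5·1+3·2=11≤18, 4·1+3·2=10≤11, objective 10.
(a,b)=(0,2): 5·0+3·2=6≤18, 4·0+3·2=6≤11, objective 8.
Maximum is 12 at (a,b)=(0,3).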